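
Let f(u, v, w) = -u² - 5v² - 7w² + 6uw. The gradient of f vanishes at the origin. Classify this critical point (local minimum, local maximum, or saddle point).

The Hessian at the origin is H = [[-2, 0, 6], [0, -10, 0], [6, 0, -14]].
Row-reducing H symmetrically gives the diagonal entries -2, -10, 4.
That gives 1 positive, 2 negative pivots.
H is indefinite, so the origin is a saddle point.

saddle point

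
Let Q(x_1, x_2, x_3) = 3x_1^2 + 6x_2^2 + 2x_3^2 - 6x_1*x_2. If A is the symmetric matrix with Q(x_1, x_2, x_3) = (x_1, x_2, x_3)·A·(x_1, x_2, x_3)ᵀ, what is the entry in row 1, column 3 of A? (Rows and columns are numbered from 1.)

0

The coefficient of x_1·x_3 in Q is 0. For a symmetric A this equals A[1,3] + A[3,1] = 2·A[1,3].
So A[1,3] = 0/2 = 0.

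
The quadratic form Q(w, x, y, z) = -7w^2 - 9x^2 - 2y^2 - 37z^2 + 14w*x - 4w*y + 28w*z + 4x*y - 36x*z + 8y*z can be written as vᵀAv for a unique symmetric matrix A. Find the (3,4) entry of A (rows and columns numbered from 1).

4

The coefficient of y·z in Q is 8. For a symmetric A this equals A[3,4] + A[4,3] = 2·A[3,4].
So A[3,4] = 8/2 = 4.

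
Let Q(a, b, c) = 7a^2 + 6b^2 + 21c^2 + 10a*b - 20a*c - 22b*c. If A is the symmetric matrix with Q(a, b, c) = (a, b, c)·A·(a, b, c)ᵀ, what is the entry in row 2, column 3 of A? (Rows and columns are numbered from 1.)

-11

The coefficient of b·c in Q is -22. For a symmetric A this equals A[2,3] + A[3,2] = 2·A[2,3].
So A[2,3] = -22/2 = -11.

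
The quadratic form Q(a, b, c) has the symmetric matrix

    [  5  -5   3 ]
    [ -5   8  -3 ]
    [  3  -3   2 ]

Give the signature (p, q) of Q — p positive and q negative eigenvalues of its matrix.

(3, 0)

Congruent diagonalization of A (simultaneous row and column reduction) yields pivots 5, 3, 1/5.
That gives 3 positive pivots.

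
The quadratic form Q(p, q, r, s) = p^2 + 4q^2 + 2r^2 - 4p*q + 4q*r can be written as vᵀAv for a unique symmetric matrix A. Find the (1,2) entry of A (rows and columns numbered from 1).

-2

The coefficient of p·q in Q is -4. For a symmetric A this equals A[1,2] + A[2,1] = 2·A[1,2].
So A[1,2] = -4/2 = -2.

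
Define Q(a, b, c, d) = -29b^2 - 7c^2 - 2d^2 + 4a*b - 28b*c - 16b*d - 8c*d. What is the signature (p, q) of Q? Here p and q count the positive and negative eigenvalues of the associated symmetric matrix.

The symmetric matrix is A = [[0, 2, 0, 0], [2, -29, -14, -8], [0, -14, -7, -4], [0, -8, -4, -2]].
By Sylvester's law of inertia any congruent diagonalization of A has 2 positive, 2 negative and 0 zero entries.

(2, 2)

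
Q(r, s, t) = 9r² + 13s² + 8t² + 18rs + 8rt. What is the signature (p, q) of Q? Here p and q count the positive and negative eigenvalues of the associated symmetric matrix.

The associated matrix is A = [[9, 9, 4], [9, 13, 0], [4, 0, 8]].
An LDLᵀ factorisation of A has diagonal entries 9, 4, 20/9.
So there are 3 positive pivots.

(3, 0)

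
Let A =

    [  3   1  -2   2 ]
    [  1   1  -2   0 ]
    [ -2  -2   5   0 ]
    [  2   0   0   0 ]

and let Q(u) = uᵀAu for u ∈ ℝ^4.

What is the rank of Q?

4

An LDLᵀ factorisation of A has diagonal entries 3, 2/3, 1, -2.
That gives 3 positive, 1 negative pivots.
The rank is the number of nonzero pivots: 4.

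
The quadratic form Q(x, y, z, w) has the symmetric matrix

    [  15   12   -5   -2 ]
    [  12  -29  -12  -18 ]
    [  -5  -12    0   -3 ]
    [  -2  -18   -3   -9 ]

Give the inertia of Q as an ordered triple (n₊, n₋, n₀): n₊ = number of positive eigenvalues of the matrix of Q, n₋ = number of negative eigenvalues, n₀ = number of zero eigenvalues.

(2, 2, 0)

Congruent diagonalization of A (simultaneous row and column reduction) yields pivots 15, -193/5, -5/579, 6.
So there are 2 positive, 2 negative pivots.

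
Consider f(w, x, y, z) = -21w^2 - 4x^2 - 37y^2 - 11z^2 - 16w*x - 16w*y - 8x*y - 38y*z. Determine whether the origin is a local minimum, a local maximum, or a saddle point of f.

The Hessian at the origin is H = [[-42, -16, -16, 0], [-16, -8, -8, 0], [-16, -8, -74, -38], [0, 0, -38, -22]].
Congruent diagonalization of H (simultaneous row and column reduction) yields pivots -42, -40/21, -66, -4/33.
So there are 4 negative pivots.
H is negative definite, so the origin is a strict local maximum.

local maximum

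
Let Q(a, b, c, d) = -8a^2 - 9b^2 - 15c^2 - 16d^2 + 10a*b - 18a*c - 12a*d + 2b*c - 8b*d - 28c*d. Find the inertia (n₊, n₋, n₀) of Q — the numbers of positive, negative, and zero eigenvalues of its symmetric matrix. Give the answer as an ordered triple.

(0, 4, 0)

The symmetric matrix is A = [[-8, 5, -9, -6], [5, -9, 1, -4], [-9, 1, -15, -14], [-6, -4, -14, -16]].
Applying the same elementary operations to the rows and columns of A produces a congruent diagonal matrix with entries -8, -47/8, -58/47, -6/29.
Counting signs: 4 negative.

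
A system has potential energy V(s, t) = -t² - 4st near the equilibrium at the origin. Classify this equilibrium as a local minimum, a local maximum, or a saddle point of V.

saddle point

The Hessian at the origin is H = [[0, -4], [-4, -2]].
det H = 0·-2 − (-4)² = -16 < 0, so H is indefinite.
Therefore the origin is a saddle point.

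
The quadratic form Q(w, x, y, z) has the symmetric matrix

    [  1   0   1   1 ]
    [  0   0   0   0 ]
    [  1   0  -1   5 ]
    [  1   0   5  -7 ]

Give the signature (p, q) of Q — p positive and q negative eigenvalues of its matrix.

Symmetric row and column elimination reduces A to a congruent diagonal form with pivots 1, 0, -2, 0.
That gives 1 positive, 1 negative, 2 zero pivots.

(1, 1)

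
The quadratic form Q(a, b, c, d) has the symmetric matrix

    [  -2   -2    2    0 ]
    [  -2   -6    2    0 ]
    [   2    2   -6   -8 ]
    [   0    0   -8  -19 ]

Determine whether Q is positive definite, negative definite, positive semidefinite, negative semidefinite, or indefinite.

Symmetric row and column elimination reduces A to a congruent diagonal form with pivots -2, -4, -4, -3.
That gives 4 negative pivots.
Hence Q is negative definite.

negative definite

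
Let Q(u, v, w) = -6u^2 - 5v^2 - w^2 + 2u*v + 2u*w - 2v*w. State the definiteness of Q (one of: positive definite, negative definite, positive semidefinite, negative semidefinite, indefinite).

negative definite

Write A = [[-6, 1, 1], [1, -5, -1], [1, -1, -1]].
Applying the same elementary operations to the rows and columns of A produces a congruent diagonal matrix with entries -6, -29/6, -20/29.
That gives 3 negative pivots.
Hence Q is negative definite.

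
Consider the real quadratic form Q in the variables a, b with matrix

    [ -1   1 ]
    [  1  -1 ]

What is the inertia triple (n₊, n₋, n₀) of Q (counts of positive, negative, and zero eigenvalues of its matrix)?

Symmetric row and column elimination reduces A to a congruent diagonal form with pivots -1, 0.
So there are 1 negative, 1 zero pivots.

(0, 1, 1)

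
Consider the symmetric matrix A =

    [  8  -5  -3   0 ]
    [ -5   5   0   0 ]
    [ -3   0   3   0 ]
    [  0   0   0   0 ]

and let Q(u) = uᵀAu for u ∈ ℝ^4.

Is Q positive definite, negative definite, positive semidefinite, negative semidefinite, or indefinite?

positive semidefinite

Congruent diagonalization of A (simultaneous row and column reduction) yields pivots 8, 15/8, 0, 0.
Counting signs: 2 positive, 2 zero.
Hence Q is positive semidefinite.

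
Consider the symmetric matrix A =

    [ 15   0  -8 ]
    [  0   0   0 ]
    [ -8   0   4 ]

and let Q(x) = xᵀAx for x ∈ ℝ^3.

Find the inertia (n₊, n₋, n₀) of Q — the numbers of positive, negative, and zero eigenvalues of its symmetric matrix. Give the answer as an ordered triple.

Congruent diagonalization of A (simultaneous row and column reduction) yields pivots 15, 0, -4/15.
So there are 1 positive, 1 negative, 1 zero pivots.

(1, 1, 1)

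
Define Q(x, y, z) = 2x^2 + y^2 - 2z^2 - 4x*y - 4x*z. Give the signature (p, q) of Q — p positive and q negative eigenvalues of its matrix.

The associated matrix is A = [[2, -2, -2], [-2, 1, 0], [-2, 0, -2]].
Applying the same elementary operations to the rows and columns of A produces a congruent diagonal matrix with entries 2, -1, 0.
Counting signs: 1 positive, 1 negative, 1 zero.

(1, 1)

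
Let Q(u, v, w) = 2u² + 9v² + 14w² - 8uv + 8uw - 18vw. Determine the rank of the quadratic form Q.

3

Write A = [[2, -4, 4], [-4, 9, -9], [4, -9, 14]].
An LDLᵀ factorisation of A has diagonal entries 2, 1, 5.
That gives 3 positive pivots.
The rank is the number of nonzero pivots: 3.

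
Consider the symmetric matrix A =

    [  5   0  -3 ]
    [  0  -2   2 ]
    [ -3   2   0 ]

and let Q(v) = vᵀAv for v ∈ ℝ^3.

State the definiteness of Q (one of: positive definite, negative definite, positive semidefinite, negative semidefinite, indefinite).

indefinite

Congruent diagonalization of A (simultaneous row and column reduction) yields pivots 5, -2, 1/5.
Counting signs: 2 positive, 1 negative.
Hence Q is indefinite.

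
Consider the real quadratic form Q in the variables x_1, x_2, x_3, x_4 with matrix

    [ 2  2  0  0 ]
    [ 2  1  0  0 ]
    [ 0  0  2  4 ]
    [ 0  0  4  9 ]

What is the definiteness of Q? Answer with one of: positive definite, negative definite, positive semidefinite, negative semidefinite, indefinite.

An LDLᵀ factorisation of A has diagonal entries 2, -1, 2, 1.
So there are 3 positive, 1 negative pivots.
Hence Q is indefinite.

indefinite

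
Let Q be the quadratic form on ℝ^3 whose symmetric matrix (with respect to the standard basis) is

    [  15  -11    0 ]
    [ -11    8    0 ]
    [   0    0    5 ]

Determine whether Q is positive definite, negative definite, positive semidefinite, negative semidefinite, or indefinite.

indefinite

Symmetric row and column elimination reduces A to a congruent diagonal form with pivots 15, -1/15, 5.
Counting signs: 2 positive, 1 negative.
Hence Q is indefinite.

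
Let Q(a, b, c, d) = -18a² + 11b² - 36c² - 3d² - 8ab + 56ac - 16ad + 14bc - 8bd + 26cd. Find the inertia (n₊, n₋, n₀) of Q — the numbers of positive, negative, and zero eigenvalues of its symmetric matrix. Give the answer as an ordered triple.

(3, 1, 0)

Write A = [[-18, -4, 28, -8], [-4, 11, 7, -4], [28, 7, -36, 13], [-8, -4, 13, -3]].
An LDLᵀ factorisation of A has diagonal entries -18, 107/9, 803/107, 60/803.
So there are 3 positive, 1 negative pivots.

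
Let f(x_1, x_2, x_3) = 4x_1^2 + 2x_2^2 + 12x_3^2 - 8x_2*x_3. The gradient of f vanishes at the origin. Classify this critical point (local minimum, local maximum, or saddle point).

The Hessian at the origin is H = [[8, 0, 0], [0, 4, -8], [0, -8, 24]].
An LDLᵀ factorisation of H has diagonal entries 8, 4, 8.
That gives 3 positive pivots.
H is positive definite, so the origin is a strict local minimum.

local minimum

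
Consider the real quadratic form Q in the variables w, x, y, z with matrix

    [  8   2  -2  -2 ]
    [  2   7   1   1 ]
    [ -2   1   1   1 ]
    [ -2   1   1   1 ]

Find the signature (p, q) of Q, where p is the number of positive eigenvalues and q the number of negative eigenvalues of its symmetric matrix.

Symmetric row and column elimination reduces A to a congruent diagonal form with pivots 8, 13/2, 2/13, 0.
So there are 3 positive, 1 zero pivots.

(3, 0)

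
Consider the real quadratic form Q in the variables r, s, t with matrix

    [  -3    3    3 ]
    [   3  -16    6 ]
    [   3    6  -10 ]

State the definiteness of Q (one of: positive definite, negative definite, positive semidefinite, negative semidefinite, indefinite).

Leading principal minors: Δ_1 = -3, Δ_2 = 39, Δ_3 = -30.
The signs alternate starting with Δ_1 < 0, so by Sylvester's criterion Q is negative definite.

negative definite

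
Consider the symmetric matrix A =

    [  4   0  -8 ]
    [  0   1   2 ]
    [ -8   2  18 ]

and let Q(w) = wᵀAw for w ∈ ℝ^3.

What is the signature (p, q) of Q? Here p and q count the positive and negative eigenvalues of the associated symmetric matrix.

(2, 1)

Applying the same elementary operations to the rows and columns of A produces a congruent diagonal matrix with entries 4, 1, -2.
That gives 2 positive, 1 negative pivots.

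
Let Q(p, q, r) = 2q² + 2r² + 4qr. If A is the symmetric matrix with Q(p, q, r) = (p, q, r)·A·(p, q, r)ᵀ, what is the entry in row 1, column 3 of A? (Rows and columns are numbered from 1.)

The coefficient of p·r in Q is 0. For a symmetric A this equals A[1,3] + A[3,1] = 2·A[1,3].
So A[1,3] = 0/2 = 0.

0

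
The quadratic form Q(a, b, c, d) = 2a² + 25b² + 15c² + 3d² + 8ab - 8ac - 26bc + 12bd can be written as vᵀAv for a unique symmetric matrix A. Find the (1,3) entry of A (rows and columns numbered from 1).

The coefficient of a·c in Q is -8. For a symmetric A this equals A[1,3] + A[3,1] = 2·A[1,3].
So A[1,3] = -8/2 = -4.

-4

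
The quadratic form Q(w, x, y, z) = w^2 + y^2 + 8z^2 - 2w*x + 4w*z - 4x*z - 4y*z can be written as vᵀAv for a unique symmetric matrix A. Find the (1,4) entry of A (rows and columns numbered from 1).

The coefficient of w·z in Q is 4. For a symmetric A this equals A[1,4] + A[4,1] = 2·A[1,4].
So A[1,4] = 4/2 = 2.

2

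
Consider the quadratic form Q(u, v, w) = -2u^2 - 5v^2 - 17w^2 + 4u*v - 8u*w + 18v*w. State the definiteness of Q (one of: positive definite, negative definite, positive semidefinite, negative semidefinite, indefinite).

negative definite

The symmetric matrix of Q is A = [[-2, 2, -4], [2, -5, 9], [-4, 9, -17]].
Leading principal minors: Δ_1 = -2, Δ_2 = 6, Δ_3 = -4.
The signs alternate starting with Δ_1 < 0, so by Sylvester's criterion Q is negative definite.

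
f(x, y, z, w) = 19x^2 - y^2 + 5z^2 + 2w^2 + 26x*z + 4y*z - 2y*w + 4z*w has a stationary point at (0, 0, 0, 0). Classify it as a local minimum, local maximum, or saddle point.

saddle point

The Hessian at the origin is H = [[38, 0, 26, 0], [0, -2, 4, -2], [26, 4, 10, 4], [0, -2, 4, 4]].
Symmetric row and column elimination reduces H to a congruent diagonal form with pivots 38, -2, 4/19, 6.
That gives 3 positive, 1 negative pivots.
H is indefinite, so the origin is a saddle point.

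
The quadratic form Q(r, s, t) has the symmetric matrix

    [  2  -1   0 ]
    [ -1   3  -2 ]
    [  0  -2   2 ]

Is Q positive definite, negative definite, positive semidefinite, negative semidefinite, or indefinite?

Leading principal minors: Δ_1 = 2, Δ_2 = 5, Δ_3 = 2.
All leading principal minors are positive, so by Sylvester's criterion Q is positive definite.

positive definite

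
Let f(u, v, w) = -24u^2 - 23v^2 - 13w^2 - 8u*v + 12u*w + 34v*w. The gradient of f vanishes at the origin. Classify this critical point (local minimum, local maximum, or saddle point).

The Hessian at the origin is H = [[-48, -8, 12], [-8, -46, 34], [12, 34, -26]].
An LDLᵀ factorisation of H has diagonal entries -48, -134/3, -5/67.
Counting signs: 3 negative.
H is negative definite, so the origin is a strict local maximum.

local maximum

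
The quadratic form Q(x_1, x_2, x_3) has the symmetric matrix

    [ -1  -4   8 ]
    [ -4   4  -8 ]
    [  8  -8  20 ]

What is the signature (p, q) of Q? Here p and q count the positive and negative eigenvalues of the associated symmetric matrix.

(2, 1)

An LDLᵀ factorisation of A has diagonal entries -1, 20, 4.
That gives 2 positive, 1 negative pivots.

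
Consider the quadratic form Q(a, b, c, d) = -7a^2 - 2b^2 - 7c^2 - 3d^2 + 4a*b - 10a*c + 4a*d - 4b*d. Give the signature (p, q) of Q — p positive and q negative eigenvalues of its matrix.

(0, 4)

Write A = [[-7, 2, -5, 2], [2, -2, 0, -2], [-5, 0, -7, 0], [2, -2, 0, -3]].
Applying the same elementary operations to the rows and columns of A produces a congruent diagonal matrix with entries -7, -10/7, -2, -1.
Counting signs: 4 negative.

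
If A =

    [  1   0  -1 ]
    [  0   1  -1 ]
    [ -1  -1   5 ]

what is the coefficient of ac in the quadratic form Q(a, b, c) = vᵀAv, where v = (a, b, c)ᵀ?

-2

The coefficient of ac is A[1,3] + A[3,1] = 2·(-1) = -2.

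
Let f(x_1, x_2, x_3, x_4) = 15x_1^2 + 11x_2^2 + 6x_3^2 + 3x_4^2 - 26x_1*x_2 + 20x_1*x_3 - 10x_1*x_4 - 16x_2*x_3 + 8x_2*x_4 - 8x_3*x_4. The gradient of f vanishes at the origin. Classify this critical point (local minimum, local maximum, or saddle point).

The Hessian at the origin is H = [[30, -26, 20, -10], [-26, 22, -16, 8], [20, -16, 12, -8], [-10, 8, -8, 6]].
An LDLᵀ factorisation of H has diagonal entries 30, -8/15, 2, -1.
So there are 2 positive, 2 negative pivots.
H is indefinite, so the origin is a saddle point.

saddle point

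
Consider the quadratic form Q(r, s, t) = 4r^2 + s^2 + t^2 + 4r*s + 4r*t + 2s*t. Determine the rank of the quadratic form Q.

Write A = [[4, 2, 2], [2, 1, 1], [2, 1, 1]].
Symmetric row and column elimination reduces A to a congruent diagonal form with pivots 4, 0, 0.
That gives 1 positive, 2 zero pivots.
The rank is the number of nonzero pivots: 1.

1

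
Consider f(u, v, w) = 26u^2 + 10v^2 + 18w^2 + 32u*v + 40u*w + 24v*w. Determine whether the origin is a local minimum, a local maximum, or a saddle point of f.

The Hessian at the origin is H = [[52, 32, 40], [32, 20, 24], [40, 24, 36]].
Congruent diagonalization of H (simultaneous row and column reduction) yields pivots 52, 4/13, 4.
So there are 3 positive pivots.
H is positive definite, so the origin is a strict local minimum.

local minimum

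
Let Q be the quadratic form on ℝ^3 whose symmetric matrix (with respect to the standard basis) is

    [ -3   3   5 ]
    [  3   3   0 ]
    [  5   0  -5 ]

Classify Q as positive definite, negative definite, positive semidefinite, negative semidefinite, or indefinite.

Congruent diagonalization of A (simultaneous row and column reduction) yields pivots -3, 6, -5/6.
That gives 1 positive, 2 negative pivots.
Hence Q is indefinite.

indefinite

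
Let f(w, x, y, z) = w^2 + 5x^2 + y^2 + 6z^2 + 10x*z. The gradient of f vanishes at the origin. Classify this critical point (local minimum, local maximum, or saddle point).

The Hessian at the origin is H = [[2, 0, 0, 0], [0, 10, 0, 10], [0, 0, 2, 0], [0, 10, 0, 12]].
Congruent diagonalization of H (simultaneous row and column reduction) yields pivots 2, 10, 2, 2.
Counting signs: 4 positive.
H is positive definite, so the origin is a strict local minimum.

local minimum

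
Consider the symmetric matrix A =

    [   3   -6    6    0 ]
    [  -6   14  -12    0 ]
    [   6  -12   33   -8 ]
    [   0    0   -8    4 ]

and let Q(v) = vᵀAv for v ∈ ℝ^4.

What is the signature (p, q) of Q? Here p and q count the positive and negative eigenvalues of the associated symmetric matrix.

Row-reducing A symmetrically gives the diagonal entries 3, 2, 21, 20/21.
That gives 4 positive pivots.

(4, 0)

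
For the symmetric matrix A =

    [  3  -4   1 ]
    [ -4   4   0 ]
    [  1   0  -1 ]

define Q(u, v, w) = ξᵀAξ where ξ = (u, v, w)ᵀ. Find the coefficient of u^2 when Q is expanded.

3

The coefficient of u^2 is the diagonal entry A[1,1] = 3.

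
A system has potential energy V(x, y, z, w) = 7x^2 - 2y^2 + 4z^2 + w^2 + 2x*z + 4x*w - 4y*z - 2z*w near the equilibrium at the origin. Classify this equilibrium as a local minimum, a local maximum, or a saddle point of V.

saddle point

The Hessian at the origin is H = [[14, 0, 2, 4], [0, -4, -4, 0], [2, -4, 8, -2], [4, 0, -2, 2]].
An LDLᵀ factorisation of H has diagonal entries 14, -4, 82/7, 12/41.
Counting signs: 3 positive, 1 negative.
H is indefinite, so the origin is a saddle point.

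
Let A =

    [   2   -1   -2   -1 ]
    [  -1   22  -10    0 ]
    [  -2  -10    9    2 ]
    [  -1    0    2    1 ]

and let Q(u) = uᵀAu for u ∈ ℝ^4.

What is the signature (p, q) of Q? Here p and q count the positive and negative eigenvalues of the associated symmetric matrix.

(4, 0)

Row-reducing A symmetrically gives the diagonal entries 2, 43/2, 59/43, 5/59.
Counting signs: 4 positive.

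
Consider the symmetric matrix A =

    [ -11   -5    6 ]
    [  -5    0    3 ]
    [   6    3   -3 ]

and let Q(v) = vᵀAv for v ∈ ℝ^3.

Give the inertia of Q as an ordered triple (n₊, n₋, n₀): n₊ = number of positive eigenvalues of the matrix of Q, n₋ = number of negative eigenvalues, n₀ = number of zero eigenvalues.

(2, 1, 0)

Congruent diagonalization of A (simultaneous row and column reduction) yields pivots -11, 25/11, 6/25.
Counting signs: 2 positive, 1 negative.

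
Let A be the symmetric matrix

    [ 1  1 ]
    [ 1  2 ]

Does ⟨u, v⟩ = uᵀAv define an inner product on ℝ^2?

Applying the same elementary operations to the rows and columns of A produces a congruent diagonal matrix with entries 1, 1.
Counting signs: 2 positive.
Hence Q is positive definite.
⟨·,·⟩ is an inner product exactly when A is positive definite.

yes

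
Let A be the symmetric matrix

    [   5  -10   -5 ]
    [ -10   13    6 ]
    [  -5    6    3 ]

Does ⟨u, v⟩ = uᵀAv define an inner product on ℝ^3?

Congruent diagonalization of A (simultaneous row and column reduction) yields pivots 5, -7, 2/7.
That gives 2 positive, 1 negative pivots.
Hence Q is indefinite.
⟨·,·⟩ is an inner product exactly when A is positive definite.

no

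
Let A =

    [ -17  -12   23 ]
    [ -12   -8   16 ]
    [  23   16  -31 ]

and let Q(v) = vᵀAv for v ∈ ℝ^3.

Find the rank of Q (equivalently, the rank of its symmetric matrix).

2

Symmetric row and column elimination reduces A to a congruent diagonal form with pivots -17, 8/17, 0.
So there are 1 positive, 1 negative, 1 zero pivots.
The rank is the number of nonzero pivots: 2.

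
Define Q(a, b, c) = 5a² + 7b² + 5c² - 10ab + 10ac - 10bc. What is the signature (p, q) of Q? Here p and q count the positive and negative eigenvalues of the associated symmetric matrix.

(2, 0)

Write A = [[5, -5, 5], [-5, 7, -5], [5, -5, 5]].
Row-reducing A symmetrically gives the diagonal entries 5, 2, 0.
That gives 2 positive, 1 zero pivots.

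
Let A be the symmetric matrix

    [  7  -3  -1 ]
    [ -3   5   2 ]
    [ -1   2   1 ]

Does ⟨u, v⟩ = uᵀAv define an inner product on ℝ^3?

yes

Applying the same elementary operations to the rows and columns of A produces a congruent diagonal matrix with entries 7, 26/7, 5/26.
That gives 3 positive pivots.
Hence Q is positive definite.
⟨·,·⟩ is an inner product exactly when A is positive definite.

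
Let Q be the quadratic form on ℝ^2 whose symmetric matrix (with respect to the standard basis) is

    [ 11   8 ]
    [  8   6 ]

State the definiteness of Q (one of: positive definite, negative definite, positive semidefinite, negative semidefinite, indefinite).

positive definite

For the 2×2 matrix [[11, 8], [8, 6]]: det = 11·6 − (8)² = 2, trace = 17.
det > 0 so both eigenvalues share the sign of the trace; trace = 17 > 0 ⇒ both positive.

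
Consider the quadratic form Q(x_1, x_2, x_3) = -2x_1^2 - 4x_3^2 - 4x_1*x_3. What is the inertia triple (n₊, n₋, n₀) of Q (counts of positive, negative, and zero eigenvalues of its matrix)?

(0, 2, 1)

The symmetric matrix is A = [[-2, 0, -2], [0, 0, 0], [-2, 0, -4]].
Congruent diagonalization of A (simultaneous row and column reduction) yields pivots -2, 0, -2.
So there are 2 negative, 1 zero pivots.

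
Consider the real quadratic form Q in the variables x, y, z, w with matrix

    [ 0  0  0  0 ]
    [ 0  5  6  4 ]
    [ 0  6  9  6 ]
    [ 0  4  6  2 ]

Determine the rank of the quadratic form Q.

Symmetric row and column elimination reduces A to a congruent diagonal form with pivots 0, 5, 9/5, -2.
That gives 2 positive, 1 negative, 1 zero pivots.
The rank is the number of nonzero pivots: 3.

3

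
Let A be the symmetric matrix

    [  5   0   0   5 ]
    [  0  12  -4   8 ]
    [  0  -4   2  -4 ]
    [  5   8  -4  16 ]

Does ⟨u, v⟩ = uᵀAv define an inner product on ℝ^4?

yes

Leading principal minors: Δ_1 = 5, Δ_2 = 60, Δ_3 = 40, Δ_4 = 120.
All leading principal minors are positive, so by Sylvester's criterion Q is positive definite.
⟨·,·⟩ is an inner product exactly when A is positive definite.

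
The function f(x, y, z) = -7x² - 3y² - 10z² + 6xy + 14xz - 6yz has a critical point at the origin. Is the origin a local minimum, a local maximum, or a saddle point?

The Hessian at the origin is H = [[-14, 6, 14], [6, -6, -6], [14, -6, -20]].
An LDLᵀ factorisation of H has diagonal entries -14, -24/7, -6.
Counting signs: 3 negative.
H is negative definite, so the origin is a strict local maximum.

local maximum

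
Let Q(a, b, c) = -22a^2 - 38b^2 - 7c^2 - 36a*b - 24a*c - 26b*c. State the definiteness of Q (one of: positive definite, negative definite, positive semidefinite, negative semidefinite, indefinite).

negative definite

The associated matrix is A = [[-22, -18, -12], [-18, -38, -13], [-12, -13, -7]].
Congruent diagonalization of A (simultaneous row and column reduction) yields pivots -22, -256/11, -5/256.
That gives 3 negative pivots.
Hence Q is negative definite.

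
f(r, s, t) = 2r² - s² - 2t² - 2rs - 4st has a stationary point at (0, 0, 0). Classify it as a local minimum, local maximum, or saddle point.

The Hessian at the origin is H = [[4, -2, 0], [-2, -2, -4], [0, -4, -4]].
Congruent diagonalization of H (simultaneous row and column reduction) yields pivots 4, -3, 4/3.
So there are 2 positive, 1 negative pivots.
H is indefinite, so the origin is a saddle point.

saddle point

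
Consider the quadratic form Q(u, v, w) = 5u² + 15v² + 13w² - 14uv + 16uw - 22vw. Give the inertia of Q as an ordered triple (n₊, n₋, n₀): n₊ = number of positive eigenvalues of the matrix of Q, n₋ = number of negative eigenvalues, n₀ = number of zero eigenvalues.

The associated matrix is A = [[5, -7, 8], [-7, 15, -11], [8, -11, 13]].
An LDLᵀ factorisation of A has diagonal entries 5, 26/5, 5/26.
That gives 3 positive pivots.

(3, 0, 0)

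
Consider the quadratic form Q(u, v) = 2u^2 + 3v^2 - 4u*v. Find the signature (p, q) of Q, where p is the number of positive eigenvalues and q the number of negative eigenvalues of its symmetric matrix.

The symmetric matrix is A = [[2, -2], [-2, 3]].
An LDLᵀ factorisation of A has diagonal entries 2, 1.
So there are 2 positive pivots.

(2, 0)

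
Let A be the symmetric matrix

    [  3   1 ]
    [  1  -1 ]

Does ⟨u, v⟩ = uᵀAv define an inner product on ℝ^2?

no

For the 2×2 matrix [[3, 1], [1, -1]]: det = 3·-1 − (1)² = -4, trace = 2.
det < 0 so the eigenvalues have opposite signs; the form is indefinite.
⟨·,·⟩ is an inner product exactly when A is positive definite.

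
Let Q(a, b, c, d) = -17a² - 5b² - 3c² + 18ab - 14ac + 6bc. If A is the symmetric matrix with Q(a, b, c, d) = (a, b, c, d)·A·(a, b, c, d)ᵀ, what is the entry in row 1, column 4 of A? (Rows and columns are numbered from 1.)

The coefficient of a·d in Q is 0. For a symmetric A this equals A[1,4] + A[4,1] = 2·A[1,4].
So A[1,4] = 0/2 = 0.

0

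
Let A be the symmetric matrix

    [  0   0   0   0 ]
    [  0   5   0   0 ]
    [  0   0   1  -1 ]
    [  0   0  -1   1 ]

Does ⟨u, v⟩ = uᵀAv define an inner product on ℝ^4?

no

Applying the same elementary operations to the rows and columns of A produces a congruent diagonal matrix with entries 0, 5, 1, 0.
That gives 2 positive, 2 zero pivots.
Hence Q is positive semidefinite.
⟨·,·⟩ is an inner product exactly when A is positive definite.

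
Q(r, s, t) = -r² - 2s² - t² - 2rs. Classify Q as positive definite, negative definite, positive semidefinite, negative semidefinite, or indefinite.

negative definite

The symmetric matrix of Q is A = [[-1, -1, 0], [-1, -2, 0], [0, 0, -1]].
Leading principal minors: Δ_1 = -1, Δ_2 = 1, Δ_3 = -1.
The signs alternate starting with Δ_1 < 0, so by Sylvester's criterion Q is negative definite.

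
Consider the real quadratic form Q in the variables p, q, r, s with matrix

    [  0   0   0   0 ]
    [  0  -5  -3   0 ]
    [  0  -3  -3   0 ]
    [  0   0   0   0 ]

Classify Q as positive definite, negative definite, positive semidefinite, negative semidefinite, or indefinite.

Applying the same elementary operations to the rows and columns of A produces a congruent diagonal matrix with entries 0, -5, -6/5, 0.
So there are 2 negative, 2 zero pivots.
Hence Q is negative semidefinite.

negative semidefinite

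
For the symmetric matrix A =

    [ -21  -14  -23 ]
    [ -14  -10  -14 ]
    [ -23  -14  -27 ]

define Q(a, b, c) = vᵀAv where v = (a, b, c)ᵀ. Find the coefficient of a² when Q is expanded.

-21

The coefficient of a² is the diagonal entry A[1,1] = -21.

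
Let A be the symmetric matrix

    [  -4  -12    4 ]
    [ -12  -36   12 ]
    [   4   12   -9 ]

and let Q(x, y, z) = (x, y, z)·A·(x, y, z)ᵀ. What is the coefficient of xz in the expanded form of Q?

8

The coefficient of xz is A[1,3] + A[3,1] = 2·4 = 8.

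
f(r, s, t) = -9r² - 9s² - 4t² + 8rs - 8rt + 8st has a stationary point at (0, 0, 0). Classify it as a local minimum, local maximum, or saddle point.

The Hessian at the origin is H = [[-18, 8, -8], [8, -18, 8], [-8, 8, -8]].
Congruent diagonalization of H (simultaneous row and column reduction) yields pivots -18, -130/9, -40/13.
That gives 3 negative pivots.
H is negative definite, so the origin is a strict local maximum.

local maximum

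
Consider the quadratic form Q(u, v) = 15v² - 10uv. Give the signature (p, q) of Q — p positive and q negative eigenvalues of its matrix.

(1, 1)

The symmetric matrix is A = [[0, -5], [-5, 15]].
By Sylvester's law of inertia any congruent diagonalization of A has 1 positive, 1 negative and 0 zero entries.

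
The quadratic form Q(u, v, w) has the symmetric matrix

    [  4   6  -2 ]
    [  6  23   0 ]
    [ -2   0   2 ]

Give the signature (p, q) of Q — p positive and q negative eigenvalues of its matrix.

(3, 0)

An LDLᵀ factorisation of A has diagonal entries 4, 14, 5/14.
So there are 3 positive pivots.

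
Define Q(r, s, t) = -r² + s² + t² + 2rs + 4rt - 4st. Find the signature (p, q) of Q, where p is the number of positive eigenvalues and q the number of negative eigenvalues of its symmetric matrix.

(2, 1)

The associated matrix is A = [[-1, 1, 2], [1, 1, -2], [2, -2, 1]].
Applying the same elementary operations to the rows and columns of A produces a congruent diagonal matrix with entries -1, 2, 5.
So there are 2 positive, 1 negative pivots.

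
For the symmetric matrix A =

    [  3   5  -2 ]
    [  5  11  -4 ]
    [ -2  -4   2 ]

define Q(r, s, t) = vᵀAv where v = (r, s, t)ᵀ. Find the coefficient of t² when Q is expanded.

The coefficient of t² is the diagonal entry A[3,3] = 2.

2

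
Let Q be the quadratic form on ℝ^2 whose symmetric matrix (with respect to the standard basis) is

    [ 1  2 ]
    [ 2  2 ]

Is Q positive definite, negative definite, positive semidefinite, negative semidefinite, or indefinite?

indefinite

For the 2×2 matrix [[1, 2], [2, 2]]: det = 1·2 − (2)² = -2, trace = 3.
det < 0 so the eigenvalues have opposite signs; the form is indefinite.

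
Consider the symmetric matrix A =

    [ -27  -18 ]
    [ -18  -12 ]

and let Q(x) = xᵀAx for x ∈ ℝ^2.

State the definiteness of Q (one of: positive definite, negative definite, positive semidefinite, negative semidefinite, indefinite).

Symmetric row and column elimination reduces A to a congruent diagonal form with pivots -27, 0.
So there are 1 negative, 1 zero pivots.
Hence Q is negative semidefinite.

negative semidefinite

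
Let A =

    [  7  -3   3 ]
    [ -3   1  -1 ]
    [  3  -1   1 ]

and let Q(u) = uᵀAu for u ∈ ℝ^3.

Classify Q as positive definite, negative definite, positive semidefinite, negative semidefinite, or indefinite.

Congruent diagonalization of A (simultaneous row and column reduction) yields pivots 7, -2/7, 0.
So there are 1 positive, 1 negative, 1 zero pivots.
Hence Q is indefinite.

indefinite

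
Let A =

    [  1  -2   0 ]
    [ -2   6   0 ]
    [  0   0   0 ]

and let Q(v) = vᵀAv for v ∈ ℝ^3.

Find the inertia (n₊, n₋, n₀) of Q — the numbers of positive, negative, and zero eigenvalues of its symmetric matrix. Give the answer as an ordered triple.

(2, 0, 1)

Symmetric row and column elimination reduces A to a congruent diagonal form with pivots 1, 2, 0.
So there are 2 positive, 1 zero pivots.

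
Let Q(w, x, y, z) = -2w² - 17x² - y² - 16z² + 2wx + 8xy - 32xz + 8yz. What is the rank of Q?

3

The symmetric matrix is A = [[-2, 1, 0, 0], [1, -17, 4, -16], [0, 4, -1, 4], [0, -16, 4, -16]].
Congruent diagonalization of A (simultaneous row and column reduction) yields pivots -2, -33/2, -1/33, 0.
That gives 3 negative, 1 zero pivots.
The rank is the number of nonzero pivots: 3.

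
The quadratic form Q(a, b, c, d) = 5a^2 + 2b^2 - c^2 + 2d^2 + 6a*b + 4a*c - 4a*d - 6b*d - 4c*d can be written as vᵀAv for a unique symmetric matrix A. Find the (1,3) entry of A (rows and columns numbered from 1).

The coefficient of a·c in Q is 4. For a symmetric A this equals A[1,3] + A[3,1] = 2·A[1,3].
So A[1,3] = 4/2 = 2.

2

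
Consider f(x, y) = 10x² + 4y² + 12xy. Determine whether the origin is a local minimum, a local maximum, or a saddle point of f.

The Hessian at the origin is H = [[20, 12], [12, 8]].
det H = 20·8 − (12)² = 16 > 0 and H[1,1] = 20 > 0, so H is positive definite.
Therefore the origin is a local minimum.

local minimum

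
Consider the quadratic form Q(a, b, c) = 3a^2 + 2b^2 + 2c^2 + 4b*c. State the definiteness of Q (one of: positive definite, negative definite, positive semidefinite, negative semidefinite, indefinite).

positive semidefinite

The associated matrix is A = [[3, 0, 0], [0, 2, 2], [0, 2, 2]].
Row-reducing A symmetrically gives the diagonal entries 3, 2, 0.
Counting signs: 2 positive, 1 zero.
Hence Q is positive semidefinite.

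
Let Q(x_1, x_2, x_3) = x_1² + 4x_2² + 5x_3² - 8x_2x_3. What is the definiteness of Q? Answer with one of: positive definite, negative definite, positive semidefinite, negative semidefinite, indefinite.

positive definite

The associated matrix is A = [[1, 0, 0], [0, 4, -4], [0, -4, 5]].
Congruent diagonalization of A (simultaneous row and column reduction) yields pivots 1, 4, 1.
That gives 3 positive pivots.
Hence Q is positive definite.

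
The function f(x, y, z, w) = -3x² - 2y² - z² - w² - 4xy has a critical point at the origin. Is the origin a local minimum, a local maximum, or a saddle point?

The Hessian at the origin is H = [[-6, -4, 0, 0], [-4, -4, 0, 0], [0, 0, -2, 0], [0, 0, 0, -2]].
Applying the same elementary operations to the rows and columns of H produces a congruent diagonal matrix with entries -6, -4/3, -2, -2.
So there are 4 negative pivots.
H is negative definite, so the origin is a strict local maximum.

local maximum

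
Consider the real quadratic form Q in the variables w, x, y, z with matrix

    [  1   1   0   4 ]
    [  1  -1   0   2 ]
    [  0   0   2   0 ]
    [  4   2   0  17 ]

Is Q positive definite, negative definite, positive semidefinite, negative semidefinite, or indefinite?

Applying the same elementary operations to the rows and columns of A produces a congruent diagonal matrix with entries 1, -2, 2, 3.
Counting signs: 3 positive, 1 negative.
Hence Q is indefinite.

indefinite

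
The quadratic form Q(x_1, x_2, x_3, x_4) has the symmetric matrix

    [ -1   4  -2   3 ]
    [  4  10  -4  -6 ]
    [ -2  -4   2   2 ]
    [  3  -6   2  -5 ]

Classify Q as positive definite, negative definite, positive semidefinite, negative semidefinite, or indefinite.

indefinite

An LDLᵀ factorisation of A has diagonal entries -1, 26, 6/13, -2/3.
Counting signs: 2 positive, 2 negative.
Hence Q is indefinite.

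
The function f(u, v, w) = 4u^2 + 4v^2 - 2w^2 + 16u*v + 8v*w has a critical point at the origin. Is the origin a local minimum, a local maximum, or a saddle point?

The Hessian at the origin is H = [[8, 16, 0], [16, 8, 8], [0, 8, -4]].
Row-reducing H symmetrically gives the diagonal entries 8, -24, -4/3.
Counting signs: 1 positive, 2 negative.
H is indefinite, so the origin is a saddle point.

saddle point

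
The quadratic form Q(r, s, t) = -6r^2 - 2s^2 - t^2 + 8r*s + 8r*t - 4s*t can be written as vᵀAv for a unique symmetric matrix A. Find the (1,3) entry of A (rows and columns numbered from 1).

4

The coefficient of r·t in Q is 8. For a symmetric A this equals A[1,3] + A[3,1] = 2·A[1,3].
So A[1,3] = 8/2 = 4.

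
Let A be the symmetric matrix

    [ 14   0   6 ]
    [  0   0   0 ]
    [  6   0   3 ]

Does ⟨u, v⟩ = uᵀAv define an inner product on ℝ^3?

no

Row-reducing A symmetrically gives the diagonal entries 14, 0, 3/7.
So there are 2 positive, 1 zero pivots.
Hence Q is positive semidefinite.
⟨·,·⟩ is an inner product exactly when A is positive definite.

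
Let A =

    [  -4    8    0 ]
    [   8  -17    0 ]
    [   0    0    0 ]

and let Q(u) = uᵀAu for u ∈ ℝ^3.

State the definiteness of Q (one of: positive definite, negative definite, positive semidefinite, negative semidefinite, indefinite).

negative semidefinite

Applying the same elementary operations to the rows and columns of A produces a congruent diagonal matrix with entries -4, -1, 0.
That gives 2 negative, 1 zero pivots.
Hence Q is negative semidefinite.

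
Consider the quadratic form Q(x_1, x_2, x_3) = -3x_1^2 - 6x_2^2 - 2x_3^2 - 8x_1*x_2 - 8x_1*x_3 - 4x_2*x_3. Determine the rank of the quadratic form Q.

The associated matrix is A = [[-3, -4, -4], [-4, -6, -2], [-4, -2, -2]].
Symmetric row and column elimination reduces A to a congruent diagonal form with pivots -3, -2/3, 20.
That gives 1 positive, 2 negative pivots.
The rank is the number of nonzero pivots: 3.

3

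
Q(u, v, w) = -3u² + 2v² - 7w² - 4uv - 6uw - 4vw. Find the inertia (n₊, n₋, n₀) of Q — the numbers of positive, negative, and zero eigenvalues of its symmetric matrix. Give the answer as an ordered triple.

The symmetric matrix is A = [[-3, -2, -3], [-2, 2, -2], [-3, -2, -7]].
Congruent diagonalization of A (simultaneous row and column reduction) yields pivots -3, 10/3, -4.
Counting signs: 1 positive, 2 negative.

(1, 2, 0)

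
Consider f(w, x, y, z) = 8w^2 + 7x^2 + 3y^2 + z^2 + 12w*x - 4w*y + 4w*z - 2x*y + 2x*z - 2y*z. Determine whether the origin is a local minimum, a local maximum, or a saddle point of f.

The Hessian at the origin is H = [[16, 12, -4, 4], [12, 14, -2, 2], [-4, -2, 6, -2], [4, 2, -2, 2]].
Applying the same elementary operations to the rows and columns of H produces a congruent diagonal matrix with entries 16, 5, 24/5, 2/3.
That gives 4 positive pivots.
H is positive definite, so the origin is a strict local minimum.

local minimum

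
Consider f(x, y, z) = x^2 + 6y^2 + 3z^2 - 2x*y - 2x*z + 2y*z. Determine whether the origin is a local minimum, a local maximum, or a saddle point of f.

The Hessian at the origin is H = [[2, -2, -2], [-2, 12, 2], [-2, 2, 6]].
Congruent diagonalization of H (simultaneous row and column reduction) yields pivots 2, 10, 4.
That gives 3 positive pivots.
H is positive definite, so the origin is a strict local minimum.

local minimum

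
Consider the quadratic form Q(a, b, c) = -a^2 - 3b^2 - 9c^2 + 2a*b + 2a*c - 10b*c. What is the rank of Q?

Write A = [[-1, 1, 1], [1, -3, -5], [1, -5, -9]].
Symmetric row and column elimination reduces A to a congruent diagonal form with pivots -1, -2, 0.
That gives 2 negative, 1 zero pivots.
The rank is the number of nonzero pivots: 2.

2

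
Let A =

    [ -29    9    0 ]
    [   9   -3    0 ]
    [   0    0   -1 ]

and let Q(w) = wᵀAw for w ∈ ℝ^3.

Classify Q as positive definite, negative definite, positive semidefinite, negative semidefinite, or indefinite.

Applying the same elementary operations to the rows and columns of A produces a congruent diagonal matrix with entries -29, -6/29, -1.
So there are 3 negative pivots.
Hence Q is negative definite.

negative definite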